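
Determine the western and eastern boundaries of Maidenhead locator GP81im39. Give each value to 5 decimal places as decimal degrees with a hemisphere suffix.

Field G=6, P=15: +6·20° lon, +15·10° lat → SW at lon -60°, lat 60°.
Square 8, 1: +8·2° lon, +1·1° lat → SW at lon -44°, lat 61°.
Subsquare i=8, m=12: +8·0.0833333° lon, +12·0.0416667° lat → SW at lon -43.3333°, lat 61.5°.
Extended square 3, 9: +3·0.00833333° lon, +9·0.00416667° lat → SW at lon -43.3083°, lat 61.5375°.
Cell spans 0.00833333° lon × 0.00416667° lat.
west 43.30833° W, east 43.30000° W.

43.30833° W, 43.30000° W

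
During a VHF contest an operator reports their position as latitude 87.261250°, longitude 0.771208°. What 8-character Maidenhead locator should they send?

JR07jg22

Add 180° to longitude and 90° to latitude: 180.77121, 177.26125.
Field: 180.77121/20 → 9 → J, 177.26125/10 → 17 → R; chars JR.
Square: 0.77121/2 → 0, 7.26125/1 → 7; chars 07.
Subsquare: 0.77121/0.0833333 → 9 → j, 0.26125/0.0416667 → 6 → g; chars jg.
Extended square: 0.02121/0.00833333 → 2, 0.01125/0.00416667 → 2; chars 22.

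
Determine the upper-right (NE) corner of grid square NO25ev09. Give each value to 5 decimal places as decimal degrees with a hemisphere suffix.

55.91667° N, 84.34167° E

Field N=13, O=14: +13·20° lon, +14·10° lat → SW at lon 80°, lat 50°.
Square 2, 5: +2·2° lon, +5·1° lat → SW at lon 84°, lat 55°.
Subsquare e=4, v=21: +4·0.0833333° lon, +21·0.0416667° lat → SW at lon 84.3333°, lat 55.875°.
Extended square 0, 9: +0·0.00833333° lon, +9·0.00416667° lat → SW at lon 84.3333°, lat 55.9125°.
Cell spans 0.00833333° lon × 0.00416667° lat. NE corner is SW corner plus one full cell.
latitude 55.91667° N, longitude 84.34167° E.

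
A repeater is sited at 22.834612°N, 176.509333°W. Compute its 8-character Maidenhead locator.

Offset from 180°W / 90°S: lon 3.49067°, lat 112.83461°.
Field: lon ⌊3.49067/20⌋ = 0 → A; lat ⌊112.83461/10⌋ = 11 → L.
Square: lon ⌊3.49067/2⌋ = 1; lat ⌊2.83461/1⌋ = 2.
Subsquare: lon ⌊1.49067/0.0833333⌋ = 17 → r; lat ⌊0.83461/0.0416667⌋ = 20 → u.
Extended square: lon ⌊0.07400/0.00833333⌋ = 8; lat ⌊0.00128/0.00416667⌋ = 0.

AL12ru80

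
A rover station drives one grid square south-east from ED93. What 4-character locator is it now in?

FD02

Longitude square 9; +1 → 10, wraps to 0, carry into field.
Longitude field E = 4; +1 → 5 = F.
Latitude square 3; −1 → 2.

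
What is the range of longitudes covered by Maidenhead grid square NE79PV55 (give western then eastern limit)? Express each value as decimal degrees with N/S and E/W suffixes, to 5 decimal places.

95.29167° E, 95.30000° E

Field N=13, E=4: +13·20° lon, +4·10° lat → SW at lon 80°, lat -50°.
Square 7, 9: +7·2° lon, +9·1° lat → SW at lon 94°, lat -41°.
Subsquare p=15, v=21: +15·0.0833333° lon, +21·0.0416667° lat → SW at lon 95.25°, lat -40.125°.
Extended square 5, 5: +5·0.00833333° lon, +5·0.00416667° lat → SW at lon 95.2917°, lat -40.1042°.
Cell spans 0.00833333° lon × 0.00416667° lat.
west 95.29167° E, east 95.30000° E.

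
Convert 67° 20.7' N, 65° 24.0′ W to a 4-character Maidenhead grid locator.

FP77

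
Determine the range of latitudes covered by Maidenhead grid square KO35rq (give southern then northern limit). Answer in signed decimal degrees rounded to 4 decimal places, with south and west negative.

55.6667, 55.7083

Field K=10, O=14: +10·20° lon, +14·10° lat → SW at lon 20°, lat 50°.
Square 3, 5: +3·2° lon, +5·1° lat → SW at lon 26°, lat 55°.
Subsquare r=17, q=16: +17·0.0833333° lon, +16·0.0416667° lat → SW at lon 27.4167°, lat 55.6667°.
Cell spans 0.0833333° lon × 0.0416667° lat.
south 55.6667, north 55.7083.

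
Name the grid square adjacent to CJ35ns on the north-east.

Longitude subsquare n = 13; +1 → 14 = o.
Latitude subsquare s = 18; +1 → 19 = t.

CJ35ot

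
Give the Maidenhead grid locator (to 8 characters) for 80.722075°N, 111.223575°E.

Add 180° to longitude and 90° to latitude: 291.22357, 170.72208.
Field: lon ⌊291.22357/20⌋ = 14 → O; lat ⌊170.72208/10⌋ = 17 → R.
Square: lon ⌊11.22357/2⌋ = 5; lat ⌊0.72208/1⌋ = 0.
Subsquare: lon ⌊1.22357/0.0833333⌋ = 14 → o; lat ⌊0.72208/0.0416667⌋ = 17 → r.
Extended square: lon ⌊0.05691/0.00833333⌋ = 6; lat ⌊0.01374/0.00416667⌋ = 3.

OR50or63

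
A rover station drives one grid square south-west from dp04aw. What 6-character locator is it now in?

CP94xv

Longitude subsquare a = 0; −1 → -1, wraps to 23 = x, carry into square.
Longitude square 0; −1 → -1, wraps to 9, carry into field.
Longitude field D = 3; −1 → 2 = C.
Latitude subsquare w = 22; −1 → 21 = v.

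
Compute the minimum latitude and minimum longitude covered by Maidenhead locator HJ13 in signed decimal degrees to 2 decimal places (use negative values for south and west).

Field H=7, J=9: +7·20° lon, +9·10° lat → SW at lon -40°, lat 0°.
Square 1, 3: +1·2° lon, +3·1° lat → SW at lon -38°, lat 3°.
latitude 3.00, longitude -38.00.

3.00, -38.00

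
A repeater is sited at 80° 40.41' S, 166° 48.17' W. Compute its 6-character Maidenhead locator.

AA69oh

Offset from 180°W / 90°S: lon 13.1972°, lat 9.3265°.
Field (20°×10°, letters A–R): lon ⌊13.1972/20⌋ = 0 → A; lat ⌊9.3265/10⌋ = 0 → A.
Square (2°×1°, digits 0–9): lon ⌊13.1972/2⌋ = 6; lat ⌊9.3265/1⌋ = 9.
Subsquare (5′×2.5′, letters a–x): lon ⌊1.1972/0.0833333⌋ = 14 → o; lat ⌊0.3265/0.0416667⌋ = 7 → h.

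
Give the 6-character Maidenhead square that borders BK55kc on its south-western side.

BK55jb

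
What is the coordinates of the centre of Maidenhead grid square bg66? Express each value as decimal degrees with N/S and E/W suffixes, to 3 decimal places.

23.500° S, 147.000° W

Field B=1, G=6: +1·20° lon, +6·10° lat → SW at lon -160°, lat -30°.
Square 6, 6: +6·2° lon, +6·1° lat → SW at lon -148°, lat -24°.
Cell spans 2° lon × 1° lat. Centre is SW corner plus half of each.
latitude 23.500° S, longitude 147.000° W.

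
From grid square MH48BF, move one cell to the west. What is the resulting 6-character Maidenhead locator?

Longitude subsquare b = 1; −1 → 0 = a.
The latitude characters are unchanged.

MH48af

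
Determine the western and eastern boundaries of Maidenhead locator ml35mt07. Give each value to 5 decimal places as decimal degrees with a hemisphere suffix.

Field M=12, L=11: +12·20° lon, +11·10° lat → SW at lon 60°, lat 20°.
Square 3, 5: +3·2° lon, +5·1° lat → SW at lon 66°, lat 25°.
Subsquare m=12, t=19: +12·0.0833333° lon, +19·0.0416667° lat → SW at lon 67°, lat 25.7917°.
Extended square 0, 7: +0·0.00833333° lon, +7·0.00416667° lat → SW at lon 67°, lat 25.8208°.
Cell spans 0.00833333° lon × 0.00416667° lat.
west 67.00000° E, east 67.00833° E.

67.00000° E, 67.00833° E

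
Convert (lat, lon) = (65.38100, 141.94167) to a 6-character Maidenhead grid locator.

Shift to the Maidenhead origin (180°W, 90°S): lon 321.9417, lat 155.3810.
Field: 321.9417/20 → 16 → Q, 155.3810/10 → 15 → P; chars QP.
Square: 1.9417/2 → 0, 5.3810/1 → 5; chars 05.
Subsquare: 1.9417/0.0833333 → 23 → x, 0.3810/0.0416667 → 9 → j; chars xj.

QP05xj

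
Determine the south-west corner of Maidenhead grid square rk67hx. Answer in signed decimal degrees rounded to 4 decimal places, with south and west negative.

17.9583, 172.5833

Field R=17, K=10: +17·20° lon, +10·10° lat → SW at lon 160°, lat 10°.
Square 6, 7: +6·2° lon, +7·1° lat → SW at lon 172°, lat 17°.
Subsquare h=7, x=23: +7·0.0833333° lon, +23·0.0416667° lat → SW at lon 172.583°, lat 17.9583°.
latitude 17.9583, longitude 172.5833.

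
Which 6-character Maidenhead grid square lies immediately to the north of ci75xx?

Latitude subsquare x = 23; +1 → 24, wraps to 0 = a, carry into square.
Latitude square 5; +1 → 6.
The longitude characters are unchanged.

CI76xa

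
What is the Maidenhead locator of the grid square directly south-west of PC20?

Longitude square 2; −1 → 1.
Latitude square 0; −1 → -1, wraps to 9, carry into field.
Latitude field C = 2; −1 → 1 = B.

PB19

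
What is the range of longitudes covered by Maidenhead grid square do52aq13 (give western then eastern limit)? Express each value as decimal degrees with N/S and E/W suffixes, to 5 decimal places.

109.99167° W, 109.98333° W

Field D=3, O=14: +3·20° lon, +14·10° lat → SW at lon -120°, lat 50°.
Square 5, 2: +5·2° lon, +2·1° lat → SW at lon -110°, lat 52°.
Subsquare a=0, q=16: +0·0.0833333° lon, +16·0.0416667° lat → SW at lon -110°, lat 52.6667°.
Extended square 1, 3: +1·0.00833333° lon, +3·0.00416667° lat → SW at lon -109.992°, lat 52.6792°.
Cell spans 0.00833333° lon × 0.00416667° lat.
west 109.99167° W, east 109.98333° W.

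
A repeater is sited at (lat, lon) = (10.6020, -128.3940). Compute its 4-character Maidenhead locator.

CK50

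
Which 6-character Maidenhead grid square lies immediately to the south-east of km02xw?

KM12av

Longitude subsquare x = 23; +1 → 24, wraps to 0 = a, carry into square.
Longitude square 0; +1 → 1.
Latitude subsquare w = 22; −1 → 21 = v.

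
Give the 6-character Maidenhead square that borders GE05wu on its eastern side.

GE05xu

Longitude subsquare w = 22; +1 → 23 = x.
The latitude characters are unchanged.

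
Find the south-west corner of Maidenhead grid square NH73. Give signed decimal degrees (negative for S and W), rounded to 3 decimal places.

-17.000, 94.000

Field N=13, H=7: +13·20° lon, +7·10° lat → SW at lon 80°, lat -20°.
Square 7, 3: +7·2° lon, +3·1° lat → SW at lon 94°, lat -17°.
latitude -17.000, longitude 94.000.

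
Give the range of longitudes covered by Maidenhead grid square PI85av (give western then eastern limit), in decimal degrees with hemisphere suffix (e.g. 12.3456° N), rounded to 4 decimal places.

136.0000° E, 136.0833° E

Field P=15, I=8: +15·20° lon, +8·10° lat → SW at lon 120°, lat -10°.
Square 8, 5: +8·2° lon, +5·1° lat → SW at lon 136°, lat -5°.
Subsquare a=0, v=21: +0·0.0833333° lon, +21·0.0416667° lat → SW at lon 136°, lat -4.125°.
Cell spans 0.0833333° lon × 0.0416667° lat.
west 136.0000° E, east 136.0833° E.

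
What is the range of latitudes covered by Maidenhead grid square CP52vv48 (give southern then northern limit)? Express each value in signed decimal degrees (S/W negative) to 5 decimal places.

Field C=2, P=15: +2·20° lon, +15·10° lat → SW at lon -140°, lat 60°.
Square 5, 2: +5·2° lon, +2·1° lat → SW at lon -130°, lat 62°.
Subsquare v=21, v=21: +21·0.0833333° lon, +21·0.0416667° lat → SW at lon -128.25°, lat 62.875°.
Extended square 4, 8: +4·0.00833333° lon, +8·0.00416667° lat → SW at lon -128.217°, lat 62.9083°.
Cell spans 0.00833333° lon × 0.00416667° lat.
south 62.90833, north 62.91250.

62.90833, 62.91250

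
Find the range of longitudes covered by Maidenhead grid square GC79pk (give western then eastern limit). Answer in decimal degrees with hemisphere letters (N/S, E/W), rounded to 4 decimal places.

44.7500° W, 44.6667° W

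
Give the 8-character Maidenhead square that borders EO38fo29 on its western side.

Longitude extended square 2; −1 → 1.
The latitude characters are unchanged.

EO38fo19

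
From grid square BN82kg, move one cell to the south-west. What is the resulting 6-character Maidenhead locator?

BN82jf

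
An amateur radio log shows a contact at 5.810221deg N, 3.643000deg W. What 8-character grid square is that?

Offset from 180°W / 90°S: lon 176.35700°, lat 95.81022°.
Field (20°×10°, letters A–R): lon ⌊176.35700/20⌋ = 8 → I; lat ⌊95.81022/10⌋ = 9 → J.
Square (2°×1°, digits 0–9): lon ⌊16.35700/2⌋ = 8; lat ⌊5.81022/1⌋ = 5.
Subsquare (5′×2.5′, letters a–x): lon ⌊0.35700/0.0833333⌋ = 4 → e; lat ⌊0.81022/0.0416667⌋ = 19 → t.
Extended square (30″×15″, digits 0–9): lon ⌊0.02367/0.00833333⌋ = 2; lat ⌊0.01855/0.00416667⌋ = 4.

IJ85et24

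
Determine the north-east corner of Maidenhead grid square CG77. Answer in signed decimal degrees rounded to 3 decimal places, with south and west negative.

-22.000, -124.000

Field C=2, G=6: +2·20° lon, +6·10° lat → SW at lon -140°, lat -30°.
Square 7, 7: +7·2° lon, +7·1° lat → SW at lon -126°, lat -23°.
Cell spans 2° lon × 1° lat. NE corner is SW corner plus one full cell.
latitude -22.000, longitude -124.000.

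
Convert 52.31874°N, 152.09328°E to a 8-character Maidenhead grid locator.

Add 180° to longitude and 90° to latitude: 332.09328, 142.31874.
Field: 332.09328/20 → 16 → Q, 142.31874/10 → 14 → O; chars QO.
Square: 12.09328/2 → 6, 2.31874/1 → 2; chars 62.
Subsquare: 0.09328/0.0833333 → 1 → b, 0.31874/0.0416667 → 7 → h; chars bh.
Extended square: 0.00995/0.00833333 → 1, 0.02707/0.00416667 → 6; chars 16.

QO62bh16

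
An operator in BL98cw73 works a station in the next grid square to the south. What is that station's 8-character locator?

Latitude extended square 3; −1 → 2.
The longitude characters are unchanged.

BL98cw72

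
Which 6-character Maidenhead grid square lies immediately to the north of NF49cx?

Latitude subsquare x = 23; +1 → 24, wraps to 0 = a, carry into square.
Latitude square 9; +1 → 10, wraps to 0, carry into field.
Latitude field F = 5; +1 → 6 = G.
The longitude characters are unchanged.

NG40ca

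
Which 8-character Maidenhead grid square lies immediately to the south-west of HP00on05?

Longitude extended square 0; −1 → -1, wraps to 9, carry into subsquare.
Longitude subsquare o = 14; −1 → 13 = n.
Latitude extended square 5; −1 → 4.

HP00nn94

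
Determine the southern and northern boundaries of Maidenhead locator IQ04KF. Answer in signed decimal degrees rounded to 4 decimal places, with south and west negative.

Field I=8, Q=16: +8·20° lon, +16·10° lat → SW at lon -20°, lat 70°.
Square 0, 4: +0·2° lon, +4·1° lat → SW at lon -20°, lat 74°.
Subsquare k=10, f=5: +10·0.0833333° lon, +5·0.0416667° lat → SW at lon -19.1667°, lat 74.2083°.
Cell spans 0.0833333° lon × 0.0416667° lat.
south 74.2083, north 74.2500.

74.2083, 74.2500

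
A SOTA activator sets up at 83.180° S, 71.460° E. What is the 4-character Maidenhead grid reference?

Shift to the Maidenhead origin (180°W, 90°S): lon 251.46, lat 6.82.
Field (20°×10°, letters A–R): lon ⌊251.46/20⌋ = 12 → M; lat ⌊6.82/10⌋ = 0 → A.
Square (2°×1°, digits 0–9): lon ⌊11.46/2⌋ = 5; lat ⌊6.82/1⌋ = 6.

MA56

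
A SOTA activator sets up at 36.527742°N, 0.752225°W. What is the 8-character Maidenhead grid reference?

IM96om96

Add 180° to longitude and 90° to latitude: 179.24777, 126.52774.
Field: lon ⌊179.24777/20⌋ = 8 → I; lat ⌊126.52774/10⌋ = 12 → M.
Square: lon ⌊19.24777/2⌋ = 9; lat ⌊6.52774/1⌋ = 6.
Subsquare: lon ⌊1.24777/0.0833333⌋ = 14 → o; lat ⌊0.52774/0.0416667⌋ = 12 → m.
Extended square: lon ⌊0.08111/0.00833333⌋ = 9; lat ⌊0.02774/0.00416667⌋ = 6.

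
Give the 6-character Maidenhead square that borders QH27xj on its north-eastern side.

Longitude subsquare x = 23; +1 → 24, wraps to 0 = a, carry into square.
Longitude square 2; +1 → 3.
Latitude subsquare j = 9; +1 → 10 = k.

QH37ak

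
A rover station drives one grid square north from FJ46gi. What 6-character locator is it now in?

FJ46gj

Latitude subsquare i = 8; +1 → 9 = j.
The longitude characters are unchanged.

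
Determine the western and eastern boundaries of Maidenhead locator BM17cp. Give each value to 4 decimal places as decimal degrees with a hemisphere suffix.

Field B=1, M=12: +1·20° lon, +12·10° lat → SW at lon -160°, lat 30°.
Square 1, 7: +1·2° lon, +7·1° lat → SW at lon -158°, lat 37°.
Subsquare c=2, p=15: +2·0.0833333° lon, +15·0.0416667° lat → SW at lon -157.833°, lat 37.625°.
Cell spans 0.0833333° lon × 0.0416667° lat.
west 157.8333° W, east 157.7500° W.

157.8333° W, 157.7500° W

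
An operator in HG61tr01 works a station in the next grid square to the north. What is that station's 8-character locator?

Latitude extended square 1; +1 → 2.
The longitude characters are unchanged.

HG61tr02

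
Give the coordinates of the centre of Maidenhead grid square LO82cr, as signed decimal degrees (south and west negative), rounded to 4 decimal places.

52.7292, 56.2083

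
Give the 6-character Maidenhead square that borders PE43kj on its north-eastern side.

PE43lk

Longitude subsquare k = 10; +1 → 11 = l.
Latitude subsquare j = 9; +1 → 10 = k.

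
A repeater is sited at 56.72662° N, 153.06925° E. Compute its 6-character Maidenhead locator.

Shift to the Maidenhead origin (180°W, 90°S): lon 333.0693, lat 146.7266.
Field (20°×10°, letters A–R): 333.0693/20 → 16 → Q, 146.7266/10 → 14 → O; chars QO.
Square (2°×1°, digits 0–9): 13.0693/2 → 6, 6.7266/1 → 6; chars 66.
Subsquare (5′×2.5′, letters a–x): 1.0693/0.0833333 → 12 → m, 0.7266/0.0416667 → 17 → r; chars mr.

QO66mr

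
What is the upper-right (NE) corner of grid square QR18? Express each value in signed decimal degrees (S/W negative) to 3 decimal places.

89.000, 144.000

Field Q=16, R=17: +16·20° lon, +17·10° lat → SW at lon 140°, lat 80°.
Square 1, 8: +1·2° lon, +8·1° lat → SW at lon 142°, lat 88°.
Cell spans 2° lon × 1° lat. NE corner is SW corner plus one full cell.
latitude 89.000, longitude 144.000.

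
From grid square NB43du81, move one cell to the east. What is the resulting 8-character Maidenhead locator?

Longitude extended square 8; +1 → 9.
The latitude characters are unchanged.

NB43du91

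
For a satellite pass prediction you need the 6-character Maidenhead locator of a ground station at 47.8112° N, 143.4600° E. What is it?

Shift to the Maidenhead origin (180°W, 90°S): lon 323.4600, lat 137.8112.
Field: lon ⌊323.4600/20⌋ = 16 → Q; lat ⌊137.8112/10⌋ = 13 → N.
Square: lon ⌊3.4600/2⌋ = 1; lat ⌊7.8112/1⌋ = 7.
Subsquare: lon ⌊1.4600/0.0833333⌋ = 17 → r; lat ⌊0.8112/0.0416667⌋ = 19 → t.

QN17rt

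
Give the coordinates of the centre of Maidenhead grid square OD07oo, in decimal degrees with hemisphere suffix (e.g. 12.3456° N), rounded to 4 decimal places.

Field O=14, D=3: +14·20° lon, +3·10° lat → SW at lon 100°, lat -60°.
Square 0, 7: +0·2° lon, +7·1° lat → SW at lon 100°, lat -53°.
Subsquare o=14, o=14: +14·0.0833333° lon, +14·0.0416667° lat → SW at lon 101.167°, lat -52.4167°.
Cell spans 0.0833333° lon × 0.0416667° lat. Centre is SW corner plus half of each.
latitude 52.3958° S, longitude 101.2083° E.

52.3958° S, 101.2083° E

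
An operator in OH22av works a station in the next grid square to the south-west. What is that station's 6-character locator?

OH12xu

Longitude subsquare a = 0; −1 → -1, wraps to 23 = x, carry into square.
Longitude square 2; −1 → 1.
Latitude subsquare v = 21; −1 → 20 = u.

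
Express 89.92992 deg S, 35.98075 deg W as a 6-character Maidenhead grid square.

Offset from 180°W / 90°S: lon 144.0192°, lat 0.0701°.
Field (20°×10°, letters A–R): 144.0192/20 → 7 → H, 0.0701/10 → 0 → A; chars HA.
Square (2°×1°, digits 0–9): 4.0192/2 → 2, 0.0701/1 → 0; chars 20.
Subsquare (5′×2.5′, letters a–x): 0.0192/0.0833333 → 0 → a, 0.0701/0.0416667 → 1 → b; chars ab.

HA20ab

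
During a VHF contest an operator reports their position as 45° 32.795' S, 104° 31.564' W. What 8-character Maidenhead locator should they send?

Add 180° to longitude and 90° to latitude: 75.47393, 44.45342.
Field: 75.47393/20 → 3 → D, 44.45342/10 → 4 → E; chars DE.
Square: 15.47393/2 → 7, 4.45342/1 → 4; chars 74.
Subsquare: 1.47393/0.0833333 → 17 → r, 0.45342/0.0416667 → 10 → k; chars rk.
Extended square: 0.05727/0.00833333 → 6, 0.03675/0.00416667 → 8; chars 68.

DE74rk68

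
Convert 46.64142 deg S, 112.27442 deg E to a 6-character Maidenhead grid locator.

OE63di

Offset from 180°W / 90°S: lon 292.2744°, lat 43.3586°.
Field: lon ⌊292.2744/20⌋ = 14 → O; lat ⌊43.3586/10⌋ = 4 → E.
Square: lon ⌊12.2744/2⌋ = 6; lat ⌊3.3586/1⌋ = 3.
Subsquare: lon ⌊0.2744/0.0833333⌋ = 3 → d; lat ⌊0.3586/0.0416667⌋ = 8 → i.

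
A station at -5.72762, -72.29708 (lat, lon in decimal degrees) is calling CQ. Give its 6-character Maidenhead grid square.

Add 180° to longitude and 90° to latitude: 107.7029, 84.2724.
Field (20°×10°, letters A–R): 107.7029/20 → 5 → F, 84.2724/10 → 8 → I; chars FI.
Square (2°×1°, digits 0–9): 7.7029/2 → 3, 4.2724/1 → 4; chars 34.
Subsquare (5′×2.5′, letters a–x): 1.7029/0.0833333 → 20 → u, 0.2724/0.0416667 → 6 → g; chars ug.

FI34ug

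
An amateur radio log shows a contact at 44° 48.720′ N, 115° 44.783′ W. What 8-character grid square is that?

DN24dt04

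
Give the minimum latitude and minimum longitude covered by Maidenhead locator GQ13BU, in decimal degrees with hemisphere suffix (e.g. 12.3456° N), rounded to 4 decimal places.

73.8333° N, 57.9167° W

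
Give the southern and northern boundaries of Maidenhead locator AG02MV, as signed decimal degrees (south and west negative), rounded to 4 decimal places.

-27.1250, -27.0833

Field A=0, G=6: +0·20° lon, +6·10° lat → SW at lon -180°, lat -30°.
Square 0, 2: +0·2° lon, +2·1° lat → SW at lon -180°, lat -28°.
Subsquare m=12, v=21: +12·0.0833333° lon, +21·0.0416667° lat → SW at lon -179°, lat -27.125°.
Cell spans 0.0833333° lon × 0.0416667° lat.
south -27.1250, north -27.0833.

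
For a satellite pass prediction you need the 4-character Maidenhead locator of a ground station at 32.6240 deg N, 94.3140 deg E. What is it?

NM72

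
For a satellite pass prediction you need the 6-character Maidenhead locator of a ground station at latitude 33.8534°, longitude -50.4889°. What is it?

GM43su

Add 180° to longitude and 90° to latitude: 129.5111, 123.8534.
Field: 129.5111/20 → 6 → G, 123.8534/10 → 12 → M; chars GM.
Square: 9.5111/2 → 4, 3.8534/1 → 3; chars 43.
Subsquare: 1.5111/0.0833333 → 18 → s, 0.8534/0.0416667 → 20 → u; chars su.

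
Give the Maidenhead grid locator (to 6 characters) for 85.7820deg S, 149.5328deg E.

Offset from 180°W / 90°S: lon 329.5328°, lat 4.2180°.
Field: lon ⌊329.5328/20⌋ = 16 → Q; lat ⌊4.2180/10⌋ = 0 → A.
Square: lon ⌊9.5328/2⌋ = 4; lat ⌊4.2180/1⌋ = 4.
Subsquare: lon ⌊1.5328/0.0833333⌋ = 18 → s; lat ⌊0.2180/0.0416667⌋ = 5 → f.

QA44sf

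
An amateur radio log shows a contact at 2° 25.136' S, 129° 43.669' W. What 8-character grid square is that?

CI57dn29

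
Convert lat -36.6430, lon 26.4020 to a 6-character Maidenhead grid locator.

Shift to the Maidenhead origin (180°W, 90°S): lon 206.4020, lat 53.3570.
Field: lon ⌊206.4020/20⌋ = 10 → K; lat ⌊53.3570/10⌋ = 5 → F.
Square: lon ⌊6.4020/2⌋ = 3; lat ⌊3.3570/1⌋ = 3.
Subsquare: lon ⌊0.4020/0.0833333⌋ = 4 → e; lat ⌊0.3570/0.0416667⌋ = 8 → i.

KF33ei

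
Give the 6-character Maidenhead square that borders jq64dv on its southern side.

JQ64du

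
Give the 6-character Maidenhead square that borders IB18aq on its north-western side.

Longitude subsquare a = 0; −1 → -1, wraps to 23 = x, carry into square.
Longitude square 1; −1 → 0.
Latitude subsquare q = 16; +1 → 17 = r.

IB08xr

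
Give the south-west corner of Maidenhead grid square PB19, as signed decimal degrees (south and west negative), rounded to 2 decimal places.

Field P=15, B=1: +15·20° lon, +1·10° lat → SW at lon 120°, lat -80°.
Square 1, 9: +1·2° lon, +9·1° lat → SW at lon 122°, lat -71°.
latitude -71.00, longitude 122.00.

-71.00, 122.00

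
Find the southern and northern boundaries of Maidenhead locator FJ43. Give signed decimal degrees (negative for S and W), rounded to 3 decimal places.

3.000, 4.000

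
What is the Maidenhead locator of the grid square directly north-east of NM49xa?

Longitude subsquare x = 23; +1 → 24, wraps to 0 = a, carry into square.
Longitude square 4; +1 → 5.
Latitude subsquare a = 0; +1 → 1 = b.

NM59ab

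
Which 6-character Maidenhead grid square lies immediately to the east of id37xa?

Longitude subsquare x = 23; +1 → 24, wraps to 0 = a, carry into square.
Longitude square 3; +1 → 4.
The latitude characters are unchanged.

ID47aa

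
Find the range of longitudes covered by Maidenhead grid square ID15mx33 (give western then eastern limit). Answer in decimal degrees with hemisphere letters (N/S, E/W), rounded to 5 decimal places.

16.97500° W, 16.96667° W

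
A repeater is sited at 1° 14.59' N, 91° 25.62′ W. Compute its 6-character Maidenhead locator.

EJ41gf

Add 180° to longitude and 90° to latitude: 88.5730, 91.2432.
Field: lon ⌊88.5730/20⌋ = 4 → E; lat ⌊91.2432/10⌋ = 9 → J.
Square: lon ⌊8.5730/2⌋ = 4; lat ⌊1.2432/1⌋ = 1.
Subsquare: lon ⌊0.5730/0.0833333⌋ = 6 → g; lat ⌊0.2432/0.0416667⌋ = 5 → f.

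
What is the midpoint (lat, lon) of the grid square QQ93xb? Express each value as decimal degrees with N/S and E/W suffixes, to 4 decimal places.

73.0625° N, 159.9583° E

Field Q=16, Q=16: +16·20° lon, +16·10° lat → SW at lon 140°, lat 70°.
Square 9, 3: +9·2° lon, +3·1° lat → SW at lon 158°, lat 73°.
Subsquare x=23, b=1: +23·0.0833333° lon, +1·0.0416667° lat → SW at lon 159.917°, lat 73.0417°.
Cell spans 0.0833333° lon × 0.0416667° lat. Centre is SW corner plus half of each.
latitude 73.0625° N, longitude 159.9583° E.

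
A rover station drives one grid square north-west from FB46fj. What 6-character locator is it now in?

FB46ek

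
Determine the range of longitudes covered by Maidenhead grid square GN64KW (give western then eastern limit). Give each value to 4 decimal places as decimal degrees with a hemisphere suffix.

Field G=6, N=13: +6·20° lon, +13·10° lat → SW at lon -60°, lat 40°.
Square 6, 4: +6·2° lon, +4·1° lat → SW at lon -48°, lat 44°.
Subsquare k=10, w=22: +10·0.0833333° lon, +22·0.0416667° lat → SW at lon -47.1667°, lat 44.9167°.
Cell spans 0.0833333° lon × 0.0416667° lat.
west 47.1667° W, east 47.0833° W.

47.1667° W, 47.0833° W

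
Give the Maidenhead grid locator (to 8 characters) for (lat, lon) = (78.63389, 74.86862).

Offset from 180°W / 90°S: lon 254.86862°, lat 168.63389°.
Field: 254.86862/20 → 12 → M, 168.63389/10 → 16 → Q; chars MQ.
Square: 14.86862/2 → 7, 8.63389/1 → 8; chars 78.
Subsquare: 0.86862/0.0833333 → 10 → k, 0.63389/0.0416667 → 15 → p; chars kp.
Extended square: 0.03529/0.00833333 → 4, 0.00889/0.00416667 → 2; chars 42.

MQ78kp42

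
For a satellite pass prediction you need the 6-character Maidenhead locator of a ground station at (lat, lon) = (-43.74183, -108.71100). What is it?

Shift to the Maidenhead origin (180°W, 90°S): lon 71.2890, lat 46.2582.
Field (20°×10°, letters A–R): lon ⌊71.2890/20⌋ = 3 → D; lat ⌊46.2582/10⌋ = 4 → E.
Square (2°×1°, digits 0–9): lon ⌊11.2890/2⌋ = 5; lat ⌊6.2582/1⌋ = 6.
Subsquare (5′×2.5′, letters a–x): lon ⌊1.2890/0.0833333⌋ = 15 → p; lat ⌊0.2582/0.0416667⌋ = 6 → g.

DE56pg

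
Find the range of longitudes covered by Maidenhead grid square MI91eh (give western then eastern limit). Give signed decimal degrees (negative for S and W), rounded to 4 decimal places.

78.3333, 78.4167

Field M=12, I=8: +12·20° lon, +8·10° lat → SW at lon 60°, lat -10°.
Square 9, 1: +9·2° lon, +1·1° lat → SW at lon 78°, lat -9°.
Subsquare e=4, h=7: +4·0.0833333° lon, +7·0.0416667° lat → SW at lon 78.3333°, lat -8.70833°.
Cell spans 0.0833333° lon × 0.0416667° lat.
west 78.3333, east 78.4167.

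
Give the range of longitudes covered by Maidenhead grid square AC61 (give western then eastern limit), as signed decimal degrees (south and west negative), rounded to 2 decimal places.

Field A=0, C=2: +0·20° lon, +2·10° lat → SW at lon -180°, lat -70°.
Square 6, 1: +6·2° lon, +1·1° lat → SW at lon -168°, lat -69°.
Cell spans 2° lon × 1° lat.
west -168.00, east -166.00.

-168.00, -166.00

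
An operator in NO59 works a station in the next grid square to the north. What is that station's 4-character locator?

Latitude square 9; +1 → 10, wraps to 0, carry into field.
Latitude field O = 14; +1 → 15 = P.
The longitude characters are unchanged.

NP50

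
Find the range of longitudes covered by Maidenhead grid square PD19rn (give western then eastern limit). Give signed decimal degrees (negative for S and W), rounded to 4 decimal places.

123.4167, 123.5000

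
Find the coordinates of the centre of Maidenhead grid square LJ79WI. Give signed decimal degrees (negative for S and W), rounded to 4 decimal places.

Field L=11, J=9: +11·20° lon, +9·10° lat → SW at lon 40°, lat 0°.
Square 7, 9: +7·2° lon, +9·1° lat → SW at lon 54°, lat 9°.
Subsquare w=22, i=8: +22·0.0833333° lon, +8·0.0416667° lat → SW at lon 55.8333°, lat 9.33333°.
Cell spans 0.0833333° lon × 0.0416667° lat. Centre is SW corner plus half of each.
latitude 9.3542, longitude 55.8750.

9.3542, 55.8750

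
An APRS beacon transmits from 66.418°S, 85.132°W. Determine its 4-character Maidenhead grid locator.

EC73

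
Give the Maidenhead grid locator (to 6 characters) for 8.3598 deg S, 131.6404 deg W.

CI41ep

Shift to the Maidenhead origin (180°W, 90°S): lon 48.3596, lat 81.6402.
Field: 48.3596/20 → 2 → C, 81.6402/10 → 8 → I; chars CI.
Square: 8.3596/2 → 4, 1.6402/1 → 1; chars 41.
Subsquare: 0.3596/0.0833333 → 4 → e, 0.6402/0.0416667 → 15 → p; chars ep.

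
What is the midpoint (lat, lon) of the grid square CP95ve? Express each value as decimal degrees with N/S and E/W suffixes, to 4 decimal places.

65.1875° N, 120.2083° W

Field C=2, P=15: +2·20° lon, +15·10° lat → SW at lon -140°, lat 60°.
Square 9, 5: +9·2° lon, +5·1° lat → SW at lon -122°, lat 65°.
Subsquare v=21, e=4: +21·0.0833333° lon, +4·0.0416667° lat → SW at lon -120.25°, lat 65.1667°.
Cell spans 0.0833333° lon × 0.0416667° lat. Centre is SW corner plus half of each.
latitude 65.1875° N, longitude 120.2083° W.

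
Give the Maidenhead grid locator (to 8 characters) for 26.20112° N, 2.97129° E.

JL16le68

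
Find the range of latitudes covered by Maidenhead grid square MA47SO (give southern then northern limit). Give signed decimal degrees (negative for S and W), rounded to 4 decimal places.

-82.4167, -82.3750

Field M=12, A=0: +12·20° lon, +0·10° lat → SW at lon 60°, lat -90°.
Square 4, 7: +4·2° lon, +7·1° lat → SW at lon 68°, lat -83°.
Subsquare s=18, o=14: +18·0.0833333° lon, +14·0.0416667° lat → SW at lon 69.5°, lat -82.4167°.
Cell spans 0.0833333° lon × 0.0416667° lat.
south -82.4167, north -82.3750.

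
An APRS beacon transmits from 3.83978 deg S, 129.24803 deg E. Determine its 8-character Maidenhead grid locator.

Add 180° to longitude and 90° to latitude: 309.24803, 86.16022.
Field: lon ⌊309.24803/20⌋ = 15 → P; lat ⌊86.16022/10⌋ = 8 → I.
Square: lon ⌊9.24803/2⌋ = 4; lat ⌊6.16022/1⌋ = 6.
Subsquare: lon ⌊1.24803/0.0833333⌋ = 14 → o; lat ⌊0.16022/0.0416667⌋ = 3 → d.
Extended square: lon ⌊0.08136/0.00833333⌋ = 9; lat ⌊0.03522/0.00416667⌋ = 8.

PI46od98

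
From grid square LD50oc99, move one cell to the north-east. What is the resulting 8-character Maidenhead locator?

LD50pd00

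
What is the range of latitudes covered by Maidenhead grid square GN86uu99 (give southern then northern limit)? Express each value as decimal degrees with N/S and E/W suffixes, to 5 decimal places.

46.87083° N, 46.87500° N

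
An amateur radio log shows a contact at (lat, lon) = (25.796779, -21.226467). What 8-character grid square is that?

Offset from 180°W / 90°S: lon 158.77353°, lat 115.79678°.
Field: 158.77353/20 → 7 → H, 115.79678/10 → 11 → L; chars HL.
Square: 18.77353/2 → 9, 5.79678/1 → 5; chars 95.
Subsquare: 0.77353/0.0833333 → 9 → j, 0.79678/0.0416667 → 19 → t; chars jt.
Extended square: 0.02353/0.00833333 → 2, 0.00511/0.00416667 → 1; chars 21.

HL95jt21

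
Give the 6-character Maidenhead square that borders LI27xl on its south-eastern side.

LI37ak

Longitude subsquare x = 23; +1 → 24, wraps to 0 = a, carry into square.
Longitude square 2; +1 → 3.
Latitude subsquare l = 11; −1 → 10 = k.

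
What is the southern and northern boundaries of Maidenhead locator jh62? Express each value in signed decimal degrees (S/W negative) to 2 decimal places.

-18.00, -17.00

Field J=9, H=7: +9·20° lon, +7·10° lat → SW at lon 0°, lat -20°.
Square 6, 2: +6·2° lon, +2·1° lat → SW at lon 12°, lat -18°.
Cell spans 2° lon × 1° lat.
south -18.00, north -17.00.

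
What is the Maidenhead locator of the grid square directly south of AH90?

Latitude square 0; −1 → -1, wraps to 9, carry into field.
Latitude field H = 7; −1 → 6 = G.
The longitude characters are unchanged.

AG99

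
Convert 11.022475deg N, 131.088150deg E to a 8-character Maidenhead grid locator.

Add 180° to longitude and 90° to latitude: 311.08815, 101.02248.
Field: 311.08815/20 → 15 → P, 101.02248/10 → 10 → K; chars PK.
Square: 11.08815/2 → 5, 1.02248/1 → 1; chars 51.
Subsquare: 1.08815/0.0833333 → 13 → n, 0.02248/0.0416667 → 0 → a; chars na.
Extended square: 0.00482/0.00833333 → 0, 0.02248/0.00416667 → 5; chars 05.

PK51na05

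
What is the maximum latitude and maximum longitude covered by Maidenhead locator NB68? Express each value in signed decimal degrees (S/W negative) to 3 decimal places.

Field N=13, B=1: +13·20° lon, +1·10° lat → SW at lon 80°, lat -80°.
Square 6, 8: +6·2° lon, +8·1° lat → SW at lon 92°, lat -72°.
Cell spans 2° lon × 1° lat. NE corner is SW corner plus one full cell.
latitude -71.000, longitude 94.000.

-71.000, 94.000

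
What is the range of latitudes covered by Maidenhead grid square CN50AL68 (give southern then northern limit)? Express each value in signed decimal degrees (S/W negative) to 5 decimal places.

40.49167, 40.49583

Field C=2, N=13: +2·20° lon, +13·10° lat → SW at lon -140°, lat 40°.
Square 5, 0: +5·2° lon, +0·1° lat → SW at lon -130°, lat 40°.
Subsquare a=0, l=11: +0·0.0833333° lon, +11·0.0416667° lat → SW at lon -130°, lat 40.4583°.
Extended square 6, 8: +6·0.00833333° lon, +8·0.00416667° lat → SW at lon -129.95°, lat 40.4917°.
Cell spans 0.00833333° lon × 0.00416667° lat.
south 40.49167, north 40.49583.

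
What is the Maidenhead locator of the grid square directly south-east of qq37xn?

QQ47am

Longitude subsquare x = 23; +1 → 24, wraps to 0 = a, carry into square.
Longitude square 3; +1 → 4.
Latitude subsquare n = 13; −1 → 12 = m.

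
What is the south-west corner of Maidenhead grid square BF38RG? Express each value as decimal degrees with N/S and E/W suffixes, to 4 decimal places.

31.7500° S, 152.5833° W

Field B=1, F=5: +1·20° lon, +5·10° lat → SW at lon -160°, lat -40°.
Square 3, 8: +3·2° lon, +8·1° lat → SW at lon -154°, lat -32°.
Subsquare r=17, g=6: +17·0.0833333° lon, +6·0.0416667° lat → SW at lon -152.583°, lat -31.75°.
latitude 31.7500° S, longitude 152.5833° W.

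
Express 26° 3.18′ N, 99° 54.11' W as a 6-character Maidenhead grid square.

Offset from 180°W / 90°S: lon 80.0982°, lat 116.0530°.
Field: lon ⌊80.0982/20⌋ = 4 → E; lat ⌊116.0530/10⌋ = 11 → L.
Square: lon ⌊0.0982/2⌋ = 0; lat ⌊6.0530/1⌋ = 6.
Subsquare: lon ⌊0.0982/0.0833333⌋ = 1 → b; lat ⌊0.0530/0.0416667⌋ = 1 → b.

EL06bb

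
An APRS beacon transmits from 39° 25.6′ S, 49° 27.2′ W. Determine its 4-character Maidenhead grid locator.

Offset from 180°W / 90°S: lon 130.55°, lat 50.57°.
Field: 130.55/20 → 6 → G, 50.57/10 → 5 → F; chars GF.
Square: 10.55/2 → 5, 0.57/1 → 0; chars 50.

GF50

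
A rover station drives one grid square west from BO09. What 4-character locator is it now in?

Longitude square 0; −1 → -1, wraps to 9, carry into field.
Longitude field B = 1; −1 → 0 = A.
The latitude characters are unchanged.

AO99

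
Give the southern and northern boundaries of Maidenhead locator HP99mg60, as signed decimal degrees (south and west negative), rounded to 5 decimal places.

Field H=7, P=15: +7·20° lon, +15·10° lat → SW at lon -40°, lat 60°.
Square 9, 9: +9·2° lon, +9·1° lat → SW at lon -22°, lat 69°.
Subsquare m=12, g=6: +12·0.0833333° lon, +6·0.0416667° lat → SW at lon -21°, lat 69.25°.
Extended square 6, 0: +6·0.00833333° lon, +0·0.00416667° lat → SW at lon -20.95°, lat 69.25°.
Cell spans 0.00833333° lon × 0.00416667° lat.
south 69.25000, north 69.25417.

69.25000, 69.25417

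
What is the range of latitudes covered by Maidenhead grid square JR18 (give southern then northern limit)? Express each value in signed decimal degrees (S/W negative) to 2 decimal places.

88.00, 89.00

Field J=9, R=17: +9·20° lon, +17·10° lat → SW at lon 0°, lat 80°.
Square 1, 8: +1·2° lon, +8·1° lat → SW at lon 2°, lat 88°.
Cell spans 2° lon × 1° lat.
south 88.00, north 89.00.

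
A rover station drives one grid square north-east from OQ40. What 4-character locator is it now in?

OQ51

Longitude square 4; +1 → 5.
Latitude square 0; +1 → 1.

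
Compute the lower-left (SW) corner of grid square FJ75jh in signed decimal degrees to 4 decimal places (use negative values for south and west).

5.2917, -65.2500

Field F=5, J=9: +5·20° lon, +9·10° lat → SW at lon -80°, lat 0°.
Square 7, 5: +7·2° lon, +5·1° lat → SW at lon -66°, lat 5°.
Subsquare j=9, h=7: +9·0.0833333° lon, +7·0.0416667° lat → SW at lon -65.25°, lat 5.29167°.
latitude 5.2917, longitude -65.2500.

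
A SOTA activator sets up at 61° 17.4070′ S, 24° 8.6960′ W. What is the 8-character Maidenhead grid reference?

HC78wr20

Offset from 180°W / 90°S: lon 155.85507°, lat 28.70988°.
Field: 155.85507/20 → 7 → H, 28.70988/10 → 2 → C; chars HC.
Square: 15.85507/2 → 7, 8.70988/1 → 8; chars 78.
Subsquare: 1.85507/0.0833333 → 22 → w, 0.70988/0.0416667 → 17 → r; chars wr.
Extended square: 0.02173/0.00833333 → 2, 0.00155/0.00416667 → 0; chars 20.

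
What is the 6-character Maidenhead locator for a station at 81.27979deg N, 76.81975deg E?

Offset from 180°W / 90°S: lon 256.8197°, lat 171.2798°.
Field: lon ⌊256.8197/20⌋ = 12 → M; lat ⌊171.2798/10⌋ = 17 → R.
Square: lon ⌊16.8197/2⌋ = 8; lat ⌊1.2798/1⌋ = 1.
Subsquare: lon ⌊0.8197/0.0833333⌋ = 9 → j; lat ⌊0.2798/0.0416667⌋ = 6 → g.

MR81jg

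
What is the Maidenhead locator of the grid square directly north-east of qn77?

Longitude square 7; +1 → 8.
Latitude square 7; +1 → 8.

QN88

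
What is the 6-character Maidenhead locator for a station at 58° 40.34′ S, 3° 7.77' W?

ID81kh

Add 180° to longitude and 90° to latitude: 176.8705, 31.3277.
Field (20°×10°, letters A–R): lon ⌊176.8705/20⌋ = 8 → I; lat ⌊31.3277/10⌋ = 3 → D.
Square (2°×1°, digits 0–9): lon ⌊16.8705/2⌋ = 8; lat ⌊1.3277/1⌋ = 1.
Subsquare (5′×2.5′, letters a–x): lon ⌊0.8705/0.0833333⌋ = 10 → k; lat ⌊0.3277/0.0416667⌋ = 7 → h.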